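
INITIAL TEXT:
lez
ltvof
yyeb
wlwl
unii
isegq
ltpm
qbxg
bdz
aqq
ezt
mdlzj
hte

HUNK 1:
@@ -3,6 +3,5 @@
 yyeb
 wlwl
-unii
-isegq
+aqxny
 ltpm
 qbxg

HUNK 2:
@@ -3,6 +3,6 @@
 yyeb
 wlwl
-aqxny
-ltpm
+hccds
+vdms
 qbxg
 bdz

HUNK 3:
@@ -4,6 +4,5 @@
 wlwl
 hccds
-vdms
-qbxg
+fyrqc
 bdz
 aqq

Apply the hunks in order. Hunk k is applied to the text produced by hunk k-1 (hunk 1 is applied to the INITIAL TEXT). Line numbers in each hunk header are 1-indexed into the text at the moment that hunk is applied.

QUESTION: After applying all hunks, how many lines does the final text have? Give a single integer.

Answer: 11

Derivation:
Hunk 1: at line 3 remove [unii,isegq] add [aqxny] -> 12 lines: lez ltvof yyeb wlwl aqxny ltpm qbxg bdz aqq ezt mdlzj hte
Hunk 2: at line 3 remove [aqxny,ltpm] add [hccds,vdms] -> 12 lines: lez ltvof yyeb wlwl hccds vdms qbxg bdz aqq ezt mdlzj hte
Hunk 3: at line 4 remove [vdms,qbxg] add [fyrqc] -> 11 lines: lez ltvof yyeb wlwl hccds fyrqc bdz aqq ezt mdlzj hte
Final line count: 11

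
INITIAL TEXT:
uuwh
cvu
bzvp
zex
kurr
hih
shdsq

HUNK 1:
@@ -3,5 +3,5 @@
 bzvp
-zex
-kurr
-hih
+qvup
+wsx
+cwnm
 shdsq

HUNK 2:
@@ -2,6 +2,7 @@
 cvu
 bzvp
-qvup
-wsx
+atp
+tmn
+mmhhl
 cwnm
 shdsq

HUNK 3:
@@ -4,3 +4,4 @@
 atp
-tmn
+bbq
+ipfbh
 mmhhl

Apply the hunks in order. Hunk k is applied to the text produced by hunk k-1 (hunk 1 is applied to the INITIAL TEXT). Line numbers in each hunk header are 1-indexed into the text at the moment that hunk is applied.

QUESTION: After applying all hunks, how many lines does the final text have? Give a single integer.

Hunk 1: at line 3 remove [zex,kurr,hih] add [qvup,wsx,cwnm] -> 7 lines: uuwh cvu bzvp qvup wsx cwnm shdsq
Hunk 2: at line 2 remove [qvup,wsx] add [atp,tmn,mmhhl] -> 8 lines: uuwh cvu bzvp atp tmn mmhhl cwnm shdsq
Hunk 3: at line 4 remove [tmn] add [bbq,ipfbh] -> 9 lines: uuwh cvu bzvp atp bbq ipfbh mmhhl cwnm shdsq
Final line count: 9

Answer: 9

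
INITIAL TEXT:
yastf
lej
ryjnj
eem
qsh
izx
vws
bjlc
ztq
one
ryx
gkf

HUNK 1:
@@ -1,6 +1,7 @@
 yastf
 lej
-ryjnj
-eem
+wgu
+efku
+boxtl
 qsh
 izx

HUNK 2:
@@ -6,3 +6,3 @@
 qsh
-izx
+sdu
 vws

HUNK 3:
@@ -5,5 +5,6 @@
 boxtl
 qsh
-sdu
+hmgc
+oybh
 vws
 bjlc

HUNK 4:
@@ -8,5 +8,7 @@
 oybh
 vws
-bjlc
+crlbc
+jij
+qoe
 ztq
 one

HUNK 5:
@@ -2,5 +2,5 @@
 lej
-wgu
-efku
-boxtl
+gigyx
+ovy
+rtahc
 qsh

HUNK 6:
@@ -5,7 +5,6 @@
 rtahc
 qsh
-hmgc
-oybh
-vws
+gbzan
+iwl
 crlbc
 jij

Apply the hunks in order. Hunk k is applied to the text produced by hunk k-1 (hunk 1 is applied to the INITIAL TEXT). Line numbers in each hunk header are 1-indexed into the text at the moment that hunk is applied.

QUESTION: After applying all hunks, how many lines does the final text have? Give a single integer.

Hunk 1: at line 1 remove [ryjnj,eem] add [wgu,efku,boxtl] -> 13 lines: yastf lej wgu efku boxtl qsh izx vws bjlc ztq one ryx gkf
Hunk 2: at line 6 remove [izx] add [sdu] -> 13 lines: yastf lej wgu efku boxtl qsh sdu vws bjlc ztq one ryx gkf
Hunk 3: at line 5 remove [sdu] add [hmgc,oybh] -> 14 lines: yastf lej wgu efku boxtl qsh hmgc oybh vws bjlc ztq one ryx gkf
Hunk 4: at line 8 remove [bjlc] add [crlbc,jij,qoe] -> 16 lines: yastf lej wgu efku boxtl qsh hmgc oybh vws crlbc jij qoe ztq one ryx gkf
Hunk 5: at line 2 remove [wgu,efku,boxtl] add [gigyx,ovy,rtahc] -> 16 lines: yastf lej gigyx ovy rtahc qsh hmgc oybh vws crlbc jij qoe ztq one ryx gkf
Hunk 6: at line 5 remove [hmgc,oybh,vws] add [gbzan,iwl] -> 15 lines: yastf lej gigyx ovy rtahc qsh gbzan iwl crlbc jij qoe ztq one ryx gkf
Final line count: 15

Answer: 15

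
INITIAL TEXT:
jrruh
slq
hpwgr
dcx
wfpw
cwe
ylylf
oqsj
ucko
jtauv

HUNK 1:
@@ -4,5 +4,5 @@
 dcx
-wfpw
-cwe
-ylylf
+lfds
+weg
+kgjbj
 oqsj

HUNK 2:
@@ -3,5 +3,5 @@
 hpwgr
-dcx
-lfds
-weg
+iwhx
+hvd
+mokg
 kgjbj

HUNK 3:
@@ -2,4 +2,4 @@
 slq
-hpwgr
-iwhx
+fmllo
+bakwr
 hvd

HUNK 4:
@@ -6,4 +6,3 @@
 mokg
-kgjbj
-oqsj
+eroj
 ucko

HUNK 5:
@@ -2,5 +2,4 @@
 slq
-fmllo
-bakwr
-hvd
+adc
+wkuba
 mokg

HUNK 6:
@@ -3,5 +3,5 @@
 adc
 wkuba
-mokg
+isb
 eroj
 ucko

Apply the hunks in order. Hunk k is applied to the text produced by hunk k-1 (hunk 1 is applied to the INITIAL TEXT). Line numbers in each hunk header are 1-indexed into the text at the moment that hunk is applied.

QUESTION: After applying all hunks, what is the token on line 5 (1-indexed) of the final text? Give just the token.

Hunk 1: at line 4 remove [wfpw,cwe,ylylf] add [lfds,weg,kgjbj] -> 10 lines: jrruh slq hpwgr dcx lfds weg kgjbj oqsj ucko jtauv
Hunk 2: at line 3 remove [dcx,lfds,weg] add [iwhx,hvd,mokg] -> 10 lines: jrruh slq hpwgr iwhx hvd mokg kgjbj oqsj ucko jtauv
Hunk 3: at line 2 remove [hpwgr,iwhx] add [fmllo,bakwr] -> 10 lines: jrruh slq fmllo bakwr hvd mokg kgjbj oqsj ucko jtauv
Hunk 4: at line 6 remove [kgjbj,oqsj] add [eroj] -> 9 lines: jrruh slq fmllo bakwr hvd mokg eroj ucko jtauv
Hunk 5: at line 2 remove [fmllo,bakwr,hvd] add [adc,wkuba] -> 8 lines: jrruh slq adc wkuba mokg eroj ucko jtauv
Hunk 6: at line 3 remove [mokg] add [isb] -> 8 lines: jrruh slq adc wkuba isb eroj ucko jtauv
Final line 5: isb

Answer: isb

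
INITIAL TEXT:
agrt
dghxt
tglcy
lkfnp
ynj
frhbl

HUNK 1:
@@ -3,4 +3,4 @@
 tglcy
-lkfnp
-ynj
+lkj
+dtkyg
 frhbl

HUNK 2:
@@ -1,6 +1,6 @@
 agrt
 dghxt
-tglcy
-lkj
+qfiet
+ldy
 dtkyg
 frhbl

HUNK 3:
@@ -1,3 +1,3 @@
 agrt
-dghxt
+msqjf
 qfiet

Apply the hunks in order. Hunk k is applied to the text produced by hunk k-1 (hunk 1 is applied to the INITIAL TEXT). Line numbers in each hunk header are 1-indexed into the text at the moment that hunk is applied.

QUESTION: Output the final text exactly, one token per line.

Hunk 1: at line 3 remove [lkfnp,ynj] add [lkj,dtkyg] -> 6 lines: agrt dghxt tglcy lkj dtkyg frhbl
Hunk 2: at line 1 remove [tglcy,lkj] add [qfiet,ldy] -> 6 lines: agrt dghxt qfiet ldy dtkyg frhbl
Hunk 3: at line 1 remove [dghxt] add [msqjf] -> 6 lines: agrt msqjf qfiet ldy dtkyg frhbl

Answer: agrt
msqjf
qfiet
ldy
dtkyg
frhbl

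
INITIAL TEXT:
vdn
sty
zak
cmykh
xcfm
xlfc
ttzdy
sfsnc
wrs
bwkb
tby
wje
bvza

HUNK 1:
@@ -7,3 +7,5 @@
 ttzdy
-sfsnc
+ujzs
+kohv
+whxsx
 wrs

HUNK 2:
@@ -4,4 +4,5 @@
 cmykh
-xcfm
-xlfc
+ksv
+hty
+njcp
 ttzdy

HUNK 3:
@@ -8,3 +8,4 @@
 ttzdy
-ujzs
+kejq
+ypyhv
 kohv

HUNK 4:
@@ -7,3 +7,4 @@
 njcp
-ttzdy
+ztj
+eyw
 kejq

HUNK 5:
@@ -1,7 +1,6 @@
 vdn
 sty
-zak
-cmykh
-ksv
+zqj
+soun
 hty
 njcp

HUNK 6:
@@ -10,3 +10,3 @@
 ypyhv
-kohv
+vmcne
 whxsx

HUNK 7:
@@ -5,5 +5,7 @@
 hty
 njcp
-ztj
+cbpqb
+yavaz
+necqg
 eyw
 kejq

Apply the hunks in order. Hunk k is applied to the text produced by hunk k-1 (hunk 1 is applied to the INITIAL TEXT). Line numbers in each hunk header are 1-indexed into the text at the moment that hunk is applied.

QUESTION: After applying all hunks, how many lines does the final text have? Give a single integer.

Hunk 1: at line 7 remove [sfsnc] add [ujzs,kohv,whxsx] -> 15 lines: vdn sty zak cmykh xcfm xlfc ttzdy ujzs kohv whxsx wrs bwkb tby wje bvza
Hunk 2: at line 4 remove [xcfm,xlfc] add [ksv,hty,njcp] -> 16 lines: vdn sty zak cmykh ksv hty njcp ttzdy ujzs kohv whxsx wrs bwkb tby wje bvza
Hunk 3: at line 8 remove [ujzs] add [kejq,ypyhv] -> 17 lines: vdn sty zak cmykh ksv hty njcp ttzdy kejq ypyhv kohv whxsx wrs bwkb tby wje bvza
Hunk 4: at line 7 remove [ttzdy] add [ztj,eyw] -> 18 lines: vdn sty zak cmykh ksv hty njcp ztj eyw kejq ypyhv kohv whxsx wrs bwkb tby wje bvza
Hunk 5: at line 1 remove [zak,cmykh,ksv] add [zqj,soun] -> 17 lines: vdn sty zqj soun hty njcp ztj eyw kejq ypyhv kohv whxsx wrs bwkb tby wje bvza
Hunk 6: at line 10 remove [kohv] add [vmcne] -> 17 lines: vdn sty zqj soun hty njcp ztj eyw kejq ypyhv vmcne whxsx wrs bwkb tby wje bvza
Hunk 7: at line 5 remove [ztj] add [cbpqb,yavaz,necqg] -> 19 lines: vdn sty zqj soun hty njcp cbpqb yavaz necqg eyw kejq ypyhv vmcne whxsx wrs bwkb tby wje bvza
Final line count: 19

Answer: 19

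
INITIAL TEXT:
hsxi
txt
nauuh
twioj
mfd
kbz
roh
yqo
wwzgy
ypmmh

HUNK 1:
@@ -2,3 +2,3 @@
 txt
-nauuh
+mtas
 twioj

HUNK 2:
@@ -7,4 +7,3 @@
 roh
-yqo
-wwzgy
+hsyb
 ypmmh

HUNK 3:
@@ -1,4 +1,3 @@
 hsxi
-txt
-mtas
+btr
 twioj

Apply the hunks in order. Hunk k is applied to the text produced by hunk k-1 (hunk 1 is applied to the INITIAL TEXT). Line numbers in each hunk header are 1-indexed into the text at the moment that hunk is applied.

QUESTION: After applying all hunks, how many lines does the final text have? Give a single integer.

Hunk 1: at line 2 remove [nauuh] add [mtas] -> 10 lines: hsxi txt mtas twioj mfd kbz roh yqo wwzgy ypmmh
Hunk 2: at line 7 remove [yqo,wwzgy] add [hsyb] -> 9 lines: hsxi txt mtas twioj mfd kbz roh hsyb ypmmh
Hunk 3: at line 1 remove [txt,mtas] add [btr] -> 8 lines: hsxi btr twioj mfd kbz roh hsyb ypmmh
Final line count: 8

Answer: 8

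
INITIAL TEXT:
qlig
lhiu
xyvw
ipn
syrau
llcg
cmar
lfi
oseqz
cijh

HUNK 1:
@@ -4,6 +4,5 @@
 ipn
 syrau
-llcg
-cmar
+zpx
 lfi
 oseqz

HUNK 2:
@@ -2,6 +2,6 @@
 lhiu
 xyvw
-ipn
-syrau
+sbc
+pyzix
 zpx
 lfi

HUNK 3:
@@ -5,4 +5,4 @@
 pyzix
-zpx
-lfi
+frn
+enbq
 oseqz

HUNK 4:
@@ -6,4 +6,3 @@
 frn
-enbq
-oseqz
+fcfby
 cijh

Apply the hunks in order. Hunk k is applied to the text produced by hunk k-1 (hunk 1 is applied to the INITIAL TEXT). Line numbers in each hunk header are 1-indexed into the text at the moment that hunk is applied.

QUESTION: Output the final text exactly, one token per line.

Hunk 1: at line 4 remove [llcg,cmar] add [zpx] -> 9 lines: qlig lhiu xyvw ipn syrau zpx lfi oseqz cijh
Hunk 2: at line 2 remove [ipn,syrau] add [sbc,pyzix] -> 9 lines: qlig lhiu xyvw sbc pyzix zpx lfi oseqz cijh
Hunk 3: at line 5 remove [zpx,lfi] add [frn,enbq] -> 9 lines: qlig lhiu xyvw sbc pyzix frn enbq oseqz cijh
Hunk 4: at line 6 remove [enbq,oseqz] add [fcfby] -> 8 lines: qlig lhiu xyvw sbc pyzix frn fcfby cijh

Answer: qlig
lhiu
xyvw
sbc
pyzix
frn
fcfby
cijh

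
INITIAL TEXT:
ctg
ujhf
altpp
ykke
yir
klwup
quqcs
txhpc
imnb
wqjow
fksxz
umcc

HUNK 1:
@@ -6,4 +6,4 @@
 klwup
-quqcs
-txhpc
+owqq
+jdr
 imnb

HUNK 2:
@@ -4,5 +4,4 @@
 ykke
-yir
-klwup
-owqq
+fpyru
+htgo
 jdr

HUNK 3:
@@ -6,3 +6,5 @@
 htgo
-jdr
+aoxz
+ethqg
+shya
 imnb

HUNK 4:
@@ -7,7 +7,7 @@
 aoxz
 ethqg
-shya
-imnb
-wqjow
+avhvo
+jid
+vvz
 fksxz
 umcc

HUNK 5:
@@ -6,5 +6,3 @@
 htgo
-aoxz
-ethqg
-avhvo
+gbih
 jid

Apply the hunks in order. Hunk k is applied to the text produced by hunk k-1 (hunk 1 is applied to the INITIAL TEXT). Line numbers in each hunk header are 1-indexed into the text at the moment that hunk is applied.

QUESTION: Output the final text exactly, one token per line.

Hunk 1: at line 6 remove [quqcs,txhpc] add [owqq,jdr] -> 12 lines: ctg ujhf altpp ykke yir klwup owqq jdr imnb wqjow fksxz umcc
Hunk 2: at line 4 remove [yir,klwup,owqq] add [fpyru,htgo] -> 11 lines: ctg ujhf altpp ykke fpyru htgo jdr imnb wqjow fksxz umcc
Hunk 3: at line 6 remove [jdr] add [aoxz,ethqg,shya] -> 13 lines: ctg ujhf altpp ykke fpyru htgo aoxz ethqg shya imnb wqjow fksxz umcc
Hunk 4: at line 7 remove [shya,imnb,wqjow] add [avhvo,jid,vvz] -> 13 lines: ctg ujhf altpp ykke fpyru htgo aoxz ethqg avhvo jid vvz fksxz umcc
Hunk 5: at line 6 remove [aoxz,ethqg,avhvo] add [gbih] -> 11 lines: ctg ujhf altpp ykke fpyru htgo gbih jid vvz fksxz umcc

Answer: ctg
ujhf
altpp
ykke
fpyru
htgo
gbih
jid
vvz
fksxz
umcc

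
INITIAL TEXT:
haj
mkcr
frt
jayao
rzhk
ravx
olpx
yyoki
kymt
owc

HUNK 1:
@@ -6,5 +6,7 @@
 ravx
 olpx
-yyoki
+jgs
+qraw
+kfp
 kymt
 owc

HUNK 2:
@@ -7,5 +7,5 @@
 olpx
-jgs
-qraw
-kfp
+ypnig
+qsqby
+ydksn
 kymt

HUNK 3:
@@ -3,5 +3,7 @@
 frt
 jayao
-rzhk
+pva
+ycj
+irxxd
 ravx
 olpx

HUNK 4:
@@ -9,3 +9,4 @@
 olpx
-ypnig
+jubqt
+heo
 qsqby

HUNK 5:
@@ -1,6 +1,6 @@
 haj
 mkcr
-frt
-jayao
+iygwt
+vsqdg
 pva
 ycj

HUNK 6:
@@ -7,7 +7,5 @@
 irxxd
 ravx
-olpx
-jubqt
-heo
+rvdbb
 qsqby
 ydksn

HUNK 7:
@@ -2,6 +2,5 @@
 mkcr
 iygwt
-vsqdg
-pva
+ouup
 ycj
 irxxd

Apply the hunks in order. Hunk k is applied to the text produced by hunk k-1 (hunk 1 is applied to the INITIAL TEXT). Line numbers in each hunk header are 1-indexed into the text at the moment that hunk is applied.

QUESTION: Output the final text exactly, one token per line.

Hunk 1: at line 6 remove [yyoki] add [jgs,qraw,kfp] -> 12 lines: haj mkcr frt jayao rzhk ravx olpx jgs qraw kfp kymt owc
Hunk 2: at line 7 remove [jgs,qraw,kfp] add [ypnig,qsqby,ydksn] -> 12 lines: haj mkcr frt jayao rzhk ravx olpx ypnig qsqby ydksn kymt owc
Hunk 3: at line 3 remove [rzhk] add [pva,ycj,irxxd] -> 14 lines: haj mkcr frt jayao pva ycj irxxd ravx olpx ypnig qsqby ydksn kymt owc
Hunk 4: at line 9 remove [ypnig] add [jubqt,heo] -> 15 lines: haj mkcr frt jayao pva ycj irxxd ravx olpx jubqt heo qsqby ydksn kymt owc
Hunk 5: at line 1 remove [frt,jayao] add [iygwt,vsqdg] -> 15 lines: haj mkcr iygwt vsqdg pva ycj irxxd ravx olpx jubqt heo qsqby ydksn kymt owc
Hunk 6: at line 7 remove [olpx,jubqt,heo] add [rvdbb] -> 13 lines: haj mkcr iygwt vsqdg pva ycj irxxd ravx rvdbb qsqby ydksn kymt owc
Hunk 7: at line 2 remove [vsqdg,pva] add [ouup] -> 12 lines: haj mkcr iygwt ouup ycj irxxd ravx rvdbb qsqby ydksn kymt owc

Answer: haj
mkcr
iygwt
ouup
ycj
irxxd
ravx
rvdbb
qsqby
ydksn
kymt
owc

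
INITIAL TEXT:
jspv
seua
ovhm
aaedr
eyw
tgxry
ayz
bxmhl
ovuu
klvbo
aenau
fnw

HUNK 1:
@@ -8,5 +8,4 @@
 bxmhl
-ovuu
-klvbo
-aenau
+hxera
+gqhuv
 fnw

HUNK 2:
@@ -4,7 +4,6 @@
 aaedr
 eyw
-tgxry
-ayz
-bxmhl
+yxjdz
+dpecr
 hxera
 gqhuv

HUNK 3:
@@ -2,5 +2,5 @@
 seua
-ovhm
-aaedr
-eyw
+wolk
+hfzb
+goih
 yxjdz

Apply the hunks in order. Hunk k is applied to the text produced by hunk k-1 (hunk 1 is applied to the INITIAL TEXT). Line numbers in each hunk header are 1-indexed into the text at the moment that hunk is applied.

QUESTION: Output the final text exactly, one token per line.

Hunk 1: at line 8 remove [ovuu,klvbo,aenau] add [hxera,gqhuv] -> 11 lines: jspv seua ovhm aaedr eyw tgxry ayz bxmhl hxera gqhuv fnw
Hunk 2: at line 4 remove [tgxry,ayz,bxmhl] add [yxjdz,dpecr] -> 10 lines: jspv seua ovhm aaedr eyw yxjdz dpecr hxera gqhuv fnw
Hunk 3: at line 2 remove [ovhm,aaedr,eyw] add [wolk,hfzb,goih] -> 10 lines: jspv seua wolk hfzb goih yxjdz dpecr hxera gqhuv fnw

Answer: jspv
seua
wolk
hfzb
goih
yxjdz
dpecr
hxera
gqhuv
fnw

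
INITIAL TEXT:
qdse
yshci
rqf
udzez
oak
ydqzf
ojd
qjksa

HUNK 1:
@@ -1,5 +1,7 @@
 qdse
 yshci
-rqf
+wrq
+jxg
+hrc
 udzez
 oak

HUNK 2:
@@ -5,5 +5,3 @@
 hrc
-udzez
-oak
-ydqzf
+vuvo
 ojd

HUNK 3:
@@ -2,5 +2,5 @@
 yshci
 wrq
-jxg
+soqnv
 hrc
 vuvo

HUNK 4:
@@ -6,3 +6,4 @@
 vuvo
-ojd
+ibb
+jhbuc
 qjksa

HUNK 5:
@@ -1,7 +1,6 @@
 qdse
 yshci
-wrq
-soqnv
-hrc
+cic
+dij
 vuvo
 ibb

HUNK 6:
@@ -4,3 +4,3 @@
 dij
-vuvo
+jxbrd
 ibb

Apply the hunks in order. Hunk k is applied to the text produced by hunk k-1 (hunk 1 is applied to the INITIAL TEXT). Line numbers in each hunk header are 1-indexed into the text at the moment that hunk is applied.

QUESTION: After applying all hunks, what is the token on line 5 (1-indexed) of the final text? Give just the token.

Hunk 1: at line 1 remove [rqf] add [wrq,jxg,hrc] -> 10 lines: qdse yshci wrq jxg hrc udzez oak ydqzf ojd qjksa
Hunk 2: at line 5 remove [udzez,oak,ydqzf] add [vuvo] -> 8 lines: qdse yshci wrq jxg hrc vuvo ojd qjksa
Hunk 3: at line 2 remove [jxg] add [soqnv] -> 8 lines: qdse yshci wrq soqnv hrc vuvo ojd qjksa
Hunk 4: at line 6 remove [ojd] add [ibb,jhbuc] -> 9 lines: qdse yshci wrq soqnv hrc vuvo ibb jhbuc qjksa
Hunk 5: at line 1 remove [wrq,soqnv,hrc] add [cic,dij] -> 8 lines: qdse yshci cic dij vuvo ibb jhbuc qjksa
Hunk 6: at line 4 remove [vuvo] add [jxbrd] -> 8 lines: qdse yshci cic dij jxbrd ibb jhbuc qjksa
Final line 5: jxbrd

Answer: jxbrd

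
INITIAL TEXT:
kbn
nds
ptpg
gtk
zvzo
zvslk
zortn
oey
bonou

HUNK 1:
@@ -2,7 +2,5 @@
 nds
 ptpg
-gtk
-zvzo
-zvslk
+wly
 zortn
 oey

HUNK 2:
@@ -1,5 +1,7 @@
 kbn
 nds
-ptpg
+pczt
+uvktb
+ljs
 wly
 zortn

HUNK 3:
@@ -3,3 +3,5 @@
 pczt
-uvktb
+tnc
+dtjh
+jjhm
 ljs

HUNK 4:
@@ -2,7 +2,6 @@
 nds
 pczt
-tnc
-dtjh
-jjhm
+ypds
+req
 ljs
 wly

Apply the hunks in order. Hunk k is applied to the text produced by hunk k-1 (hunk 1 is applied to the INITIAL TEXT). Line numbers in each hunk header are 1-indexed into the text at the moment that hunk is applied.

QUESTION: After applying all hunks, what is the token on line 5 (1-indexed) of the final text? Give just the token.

Hunk 1: at line 2 remove [gtk,zvzo,zvslk] add [wly] -> 7 lines: kbn nds ptpg wly zortn oey bonou
Hunk 2: at line 1 remove [ptpg] add [pczt,uvktb,ljs] -> 9 lines: kbn nds pczt uvktb ljs wly zortn oey bonou
Hunk 3: at line 3 remove [uvktb] add [tnc,dtjh,jjhm] -> 11 lines: kbn nds pczt tnc dtjh jjhm ljs wly zortn oey bonou
Hunk 4: at line 2 remove [tnc,dtjh,jjhm] add [ypds,req] -> 10 lines: kbn nds pczt ypds req ljs wly zortn oey bonou
Final line 5: req

Answer: req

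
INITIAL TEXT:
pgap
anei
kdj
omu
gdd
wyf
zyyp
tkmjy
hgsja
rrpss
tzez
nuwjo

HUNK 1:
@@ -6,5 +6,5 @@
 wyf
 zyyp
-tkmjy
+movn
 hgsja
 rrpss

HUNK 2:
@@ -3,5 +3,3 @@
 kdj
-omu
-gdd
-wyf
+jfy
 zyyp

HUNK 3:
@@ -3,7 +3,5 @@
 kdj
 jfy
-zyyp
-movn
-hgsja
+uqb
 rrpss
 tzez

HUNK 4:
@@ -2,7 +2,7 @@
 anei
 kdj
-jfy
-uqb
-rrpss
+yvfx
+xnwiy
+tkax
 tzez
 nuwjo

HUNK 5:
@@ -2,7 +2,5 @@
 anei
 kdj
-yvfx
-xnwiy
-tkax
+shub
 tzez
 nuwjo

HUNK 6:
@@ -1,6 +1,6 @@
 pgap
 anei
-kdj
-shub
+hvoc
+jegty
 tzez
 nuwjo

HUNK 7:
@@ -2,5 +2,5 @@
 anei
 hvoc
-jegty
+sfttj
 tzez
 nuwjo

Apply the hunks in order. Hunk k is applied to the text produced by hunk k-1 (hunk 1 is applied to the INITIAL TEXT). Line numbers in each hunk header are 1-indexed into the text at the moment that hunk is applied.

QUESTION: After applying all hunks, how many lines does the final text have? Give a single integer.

Answer: 6

Derivation:
Hunk 1: at line 6 remove [tkmjy] add [movn] -> 12 lines: pgap anei kdj omu gdd wyf zyyp movn hgsja rrpss tzez nuwjo
Hunk 2: at line 3 remove [omu,gdd,wyf] add [jfy] -> 10 lines: pgap anei kdj jfy zyyp movn hgsja rrpss tzez nuwjo
Hunk 3: at line 3 remove [zyyp,movn,hgsja] add [uqb] -> 8 lines: pgap anei kdj jfy uqb rrpss tzez nuwjo
Hunk 4: at line 2 remove [jfy,uqb,rrpss] add [yvfx,xnwiy,tkax] -> 8 lines: pgap anei kdj yvfx xnwiy tkax tzez nuwjo
Hunk 5: at line 2 remove [yvfx,xnwiy,tkax] add [shub] -> 6 lines: pgap anei kdj shub tzez nuwjo
Hunk 6: at line 1 remove [kdj,shub] add [hvoc,jegty] -> 6 lines: pgap anei hvoc jegty tzez nuwjo
Hunk 7: at line 2 remove [jegty] add [sfttj] -> 6 lines: pgap anei hvoc sfttj tzez nuwjo
Final line count: 6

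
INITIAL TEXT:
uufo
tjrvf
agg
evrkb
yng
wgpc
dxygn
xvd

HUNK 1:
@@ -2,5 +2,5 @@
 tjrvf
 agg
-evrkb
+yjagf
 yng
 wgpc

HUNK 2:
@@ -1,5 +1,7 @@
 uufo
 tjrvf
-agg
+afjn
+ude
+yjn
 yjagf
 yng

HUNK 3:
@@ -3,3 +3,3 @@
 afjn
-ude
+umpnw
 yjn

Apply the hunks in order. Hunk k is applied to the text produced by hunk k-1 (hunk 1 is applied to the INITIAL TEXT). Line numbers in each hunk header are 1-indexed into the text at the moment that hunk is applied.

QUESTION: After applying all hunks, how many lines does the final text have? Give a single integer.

Answer: 10

Derivation:
Hunk 1: at line 2 remove [evrkb] add [yjagf] -> 8 lines: uufo tjrvf agg yjagf yng wgpc dxygn xvd
Hunk 2: at line 1 remove [agg] add [afjn,ude,yjn] -> 10 lines: uufo tjrvf afjn ude yjn yjagf yng wgpc dxygn xvd
Hunk 3: at line 3 remove [ude] add [umpnw] -> 10 lines: uufo tjrvf afjn umpnw yjn yjagf yng wgpc dxygn xvd
Final line count: 10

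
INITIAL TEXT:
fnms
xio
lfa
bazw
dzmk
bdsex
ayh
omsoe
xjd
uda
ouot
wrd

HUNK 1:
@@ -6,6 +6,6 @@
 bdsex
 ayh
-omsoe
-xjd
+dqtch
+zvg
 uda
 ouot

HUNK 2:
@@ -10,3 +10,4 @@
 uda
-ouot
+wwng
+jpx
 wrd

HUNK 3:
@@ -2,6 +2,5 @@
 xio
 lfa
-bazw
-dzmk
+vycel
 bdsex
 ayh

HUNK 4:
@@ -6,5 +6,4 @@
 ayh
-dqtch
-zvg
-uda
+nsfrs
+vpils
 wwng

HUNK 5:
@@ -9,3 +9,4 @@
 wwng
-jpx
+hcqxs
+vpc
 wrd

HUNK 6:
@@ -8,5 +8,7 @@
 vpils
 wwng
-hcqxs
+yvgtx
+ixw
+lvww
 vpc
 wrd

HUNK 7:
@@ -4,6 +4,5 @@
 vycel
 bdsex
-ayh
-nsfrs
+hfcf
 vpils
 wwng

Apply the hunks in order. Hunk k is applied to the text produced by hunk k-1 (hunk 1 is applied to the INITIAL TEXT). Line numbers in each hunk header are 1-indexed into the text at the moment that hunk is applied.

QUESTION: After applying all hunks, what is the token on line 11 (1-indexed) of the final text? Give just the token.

Hunk 1: at line 6 remove [omsoe,xjd] add [dqtch,zvg] -> 12 lines: fnms xio lfa bazw dzmk bdsex ayh dqtch zvg uda ouot wrd
Hunk 2: at line 10 remove [ouot] add [wwng,jpx] -> 13 lines: fnms xio lfa bazw dzmk bdsex ayh dqtch zvg uda wwng jpx wrd
Hunk 3: at line 2 remove [bazw,dzmk] add [vycel] -> 12 lines: fnms xio lfa vycel bdsex ayh dqtch zvg uda wwng jpx wrd
Hunk 4: at line 6 remove [dqtch,zvg,uda] add [nsfrs,vpils] -> 11 lines: fnms xio lfa vycel bdsex ayh nsfrs vpils wwng jpx wrd
Hunk 5: at line 9 remove [jpx] add [hcqxs,vpc] -> 12 lines: fnms xio lfa vycel bdsex ayh nsfrs vpils wwng hcqxs vpc wrd
Hunk 6: at line 8 remove [hcqxs] add [yvgtx,ixw,lvww] -> 14 lines: fnms xio lfa vycel bdsex ayh nsfrs vpils wwng yvgtx ixw lvww vpc wrd
Hunk 7: at line 4 remove [ayh,nsfrs] add [hfcf] -> 13 lines: fnms xio lfa vycel bdsex hfcf vpils wwng yvgtx ixw lvww vpc wrd
Final line 11: lvww

Answer: lvww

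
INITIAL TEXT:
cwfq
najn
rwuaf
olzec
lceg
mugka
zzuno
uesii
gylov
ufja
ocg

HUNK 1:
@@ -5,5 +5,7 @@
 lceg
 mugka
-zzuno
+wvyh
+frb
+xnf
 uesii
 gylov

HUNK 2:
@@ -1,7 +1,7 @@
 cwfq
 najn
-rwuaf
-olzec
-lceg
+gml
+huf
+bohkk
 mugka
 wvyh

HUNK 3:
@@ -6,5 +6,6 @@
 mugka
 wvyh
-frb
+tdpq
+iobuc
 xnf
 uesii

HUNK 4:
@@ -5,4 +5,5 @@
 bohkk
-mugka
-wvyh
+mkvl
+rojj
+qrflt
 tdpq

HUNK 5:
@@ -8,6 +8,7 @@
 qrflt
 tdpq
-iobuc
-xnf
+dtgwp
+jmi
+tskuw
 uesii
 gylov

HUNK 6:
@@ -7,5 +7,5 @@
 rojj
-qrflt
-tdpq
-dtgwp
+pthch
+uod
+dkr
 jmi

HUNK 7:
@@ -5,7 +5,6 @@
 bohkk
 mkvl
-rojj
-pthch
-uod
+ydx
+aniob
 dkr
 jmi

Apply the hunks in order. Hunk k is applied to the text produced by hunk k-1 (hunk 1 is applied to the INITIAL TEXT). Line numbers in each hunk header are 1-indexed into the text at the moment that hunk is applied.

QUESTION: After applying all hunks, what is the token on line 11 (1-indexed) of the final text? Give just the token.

Hunk 1: at line 5 remove [zzuno] add [wvyh,frb,xnf] -> 13 lines: cwfq najn rwuaf olzec lceg mugka wvyh frb xnf uesii gylov ufja ocg
Hunk 2: at line 1 remove [rwuaf,olzec,lceg] add [gml,huf,bohkk] -> 13 lines: cwfq najn gml huf bohkk mugka wvyh frb xnf uesii gylov ufja ocg
Hunk 3: at line 6 remove [frb] add [tdpq,iobuc] -> 14 lines: cwfq najn gml huf bohkk mugka wvyh tdpq iobuc xnf uesii gylov ufja ocg
Hunk 4: at line 5 remove [mugka,wvyh] add [mkvl,rojj,qrflt] -> 15 lines: cwfq najn gml huf bohkk mkvl rojj qrflt tdpq iobuc xnf uesii gylov ufja ocg
Hunk 5: at line 8 remove [iobuc,xnf] add [dtgwp,jmi,tskuw] -> 16 lines: cwfq najn gml huf bohkk mkvl rojj qrflt tdpq dtgwp jmi tskuw uesii gylov ufja ocg
Hunk 6: at line 7 remove [qrflt,tdpq,dtgwp] add [pthch,uod,dkr] -> 16 lines: cwfq najn gml huf bohkk mkvl rojj pthch uod dkr jmi tskuw uesii gylov ufja ocg
Hunk 7: at line 5 remove [rojj,pthch,uod] add [ydx,aniob] -> 15 lines: cwfq najn gml huf bohkk mkvl ydx aniob dkr jmi tskuw uesii gylov ufja ocg
Final line 11: tskuw

Answer: tskuw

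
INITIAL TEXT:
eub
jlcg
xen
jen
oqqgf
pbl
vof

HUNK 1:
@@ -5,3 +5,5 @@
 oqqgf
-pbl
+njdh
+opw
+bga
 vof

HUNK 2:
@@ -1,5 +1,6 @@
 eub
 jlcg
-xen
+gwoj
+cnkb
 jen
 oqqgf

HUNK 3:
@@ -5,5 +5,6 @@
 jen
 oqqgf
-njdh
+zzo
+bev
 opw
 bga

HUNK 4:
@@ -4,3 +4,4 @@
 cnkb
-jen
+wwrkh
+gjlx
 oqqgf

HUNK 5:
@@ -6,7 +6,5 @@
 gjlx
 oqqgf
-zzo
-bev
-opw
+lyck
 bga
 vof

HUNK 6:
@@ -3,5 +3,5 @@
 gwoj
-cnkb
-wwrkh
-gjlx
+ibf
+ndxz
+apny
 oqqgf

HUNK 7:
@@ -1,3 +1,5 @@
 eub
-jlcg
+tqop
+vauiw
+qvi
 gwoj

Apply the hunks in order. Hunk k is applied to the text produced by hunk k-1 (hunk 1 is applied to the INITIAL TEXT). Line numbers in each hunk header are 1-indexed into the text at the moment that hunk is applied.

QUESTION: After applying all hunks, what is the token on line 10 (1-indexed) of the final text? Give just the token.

Answer: lyck

Derivation:
Hunk 1: at line 5 remove [pbl] add [njdh,opw,bga] -> 9 lines: eub jlcg xen jen oqqgf njdh opw bga vof
Hunk 2: at line 1 remove [xen] add [gwoj,cnkb] -> 10 lines: eub jlcg gwoj cnkb jen oqqgf njdh opw bga vof
Hunk 3: at line 5 remove [njdh] add [zzo,bev] -> 11 lines: eub jlcg gwoj cnkb jen oqqgf zzo bev opw bga vof
Hunk 4: at line 4 remove [jen] add [wwrkh,gjlx] -> 12 lines: eub jlcg gwoj cnkb wwrkh gjlx oqqgf zzo bev opw bga vof
Hunk 5: at line 6 remove [zzo,bev,opw] add [lyck] -> 10 lines: eub jlcg gwoj cnkb wwrkh gjlx oqqgf lyck bga vof
Hunk 6: at line 3 remove [cnkb,wwrkh,gjlx] add [ibf,ndxz,apny] -> 10 lines: eub jlcg gwoj ibf ndxz apny oqqgf lyck bga vof
Hunk 7: at line 1 remove [jlcg] add [tqop,vauiw,qvi] -> 12 lines: eub tqop vauiw qvi gwoj ibf ndxz apny oqqgf lyck bga vof
Final line 10: lyck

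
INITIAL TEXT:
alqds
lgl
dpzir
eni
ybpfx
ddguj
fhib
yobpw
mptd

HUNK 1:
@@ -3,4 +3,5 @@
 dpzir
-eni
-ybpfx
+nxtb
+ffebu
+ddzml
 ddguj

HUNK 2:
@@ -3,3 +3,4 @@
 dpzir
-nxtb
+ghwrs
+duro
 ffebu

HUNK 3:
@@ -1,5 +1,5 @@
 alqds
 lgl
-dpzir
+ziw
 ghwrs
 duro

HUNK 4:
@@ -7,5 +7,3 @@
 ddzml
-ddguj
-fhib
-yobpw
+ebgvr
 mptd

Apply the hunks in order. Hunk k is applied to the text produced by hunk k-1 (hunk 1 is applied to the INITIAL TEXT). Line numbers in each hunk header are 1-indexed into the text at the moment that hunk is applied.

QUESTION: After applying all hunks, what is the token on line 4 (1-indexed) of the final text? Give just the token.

Answer: ghwrs

Derivation:
Hunk 1: at line 3 remove [eni,ybpfx] add [nxtb,ffebu,ddzml] -> 10 lines: alqds lgl dpzir nxtb ffebu ddzml ddguj fhib yobpw mptd
Hunk 2: at line 3 remove [nxtb] add [ghwrs,duro] -> 11 lines: alqds lgl dpzir ghwrs duro ffebu ddzml ddguj fhib yobpw mptd
Hunk 3: at line 1 remove [dpzir] add [ziw] -> 11 lines: alqds lgl ziw ghwrs duro ffebu ddzml ddguj fhib yobpw mptd
Hunk 4: at line 7 remove [ddguj,fhib,yobpw] add [ebgvr] -> 9 lines: alqds lgl ziw ghwrs duro ffebu ddzml ebgvr mptd
Final line 4: ghwrs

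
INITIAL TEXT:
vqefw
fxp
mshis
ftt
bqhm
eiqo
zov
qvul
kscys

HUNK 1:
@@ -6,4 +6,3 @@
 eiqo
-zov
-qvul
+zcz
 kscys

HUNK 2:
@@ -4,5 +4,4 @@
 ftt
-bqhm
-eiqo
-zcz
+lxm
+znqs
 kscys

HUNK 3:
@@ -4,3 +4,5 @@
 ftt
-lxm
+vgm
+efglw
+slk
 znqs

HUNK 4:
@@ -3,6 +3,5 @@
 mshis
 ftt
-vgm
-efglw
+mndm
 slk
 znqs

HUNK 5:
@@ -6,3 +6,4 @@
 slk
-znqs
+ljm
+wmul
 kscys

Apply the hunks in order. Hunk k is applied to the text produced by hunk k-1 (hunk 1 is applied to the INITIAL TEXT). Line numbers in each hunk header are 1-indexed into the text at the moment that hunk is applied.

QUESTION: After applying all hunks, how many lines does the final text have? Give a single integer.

Hunk 1: at line 6 remove [zov,qvul] add [zcz] -> 8 lines: vqefw fxp mshis ftt bqhm eiqo zcz kscys
Hunk 2: at line 4 remove [bqhm,eiqo,zcz] add [lxm,znqs] -> 7 lines: vqefw fxp mshis ftt lxm znqs kscys
Hunk 3: at line 4 remove [lxm] add [vgm,efglw,slk] -> 9 lines: vqefw fxp mshis ftt vgm efglw slk znqs kscys
Hunk 4: at line 3 remove [vgm,efglw] add [mndm] -> 8 lines: vqefw fxp mshis ftt mndm slk znqs kscys
Hunk 5: at line 6 remove [znqs] add [ljm,wmul] -> 9 lines: vqefw fxp mshis ftt mndm slk ljm wmul kscys
Final line count: 9

Answer: 9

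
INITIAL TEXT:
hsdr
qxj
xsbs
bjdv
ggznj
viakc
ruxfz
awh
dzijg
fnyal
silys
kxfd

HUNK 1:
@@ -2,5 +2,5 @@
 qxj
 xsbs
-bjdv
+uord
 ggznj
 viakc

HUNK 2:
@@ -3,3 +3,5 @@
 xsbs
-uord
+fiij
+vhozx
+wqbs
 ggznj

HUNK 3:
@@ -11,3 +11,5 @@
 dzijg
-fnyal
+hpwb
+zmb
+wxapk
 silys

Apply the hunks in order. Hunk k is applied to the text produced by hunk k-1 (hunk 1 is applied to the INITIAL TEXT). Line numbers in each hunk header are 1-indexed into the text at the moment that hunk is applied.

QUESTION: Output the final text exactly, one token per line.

Hunk 1: at line 2 remove [bjdv] add [uord] -> 12 lines: hsdr qxj xsbs uord ggznj viakc ruxfz awh dzijg fnyal silys kxfd
Hunk 2: at line 3 remove [uord] add [fiij,vhozx,wqbs] -> 14 lines: hsdr qxj xsbs fiij vhozx wqbs ggznj viakc ruxfz awh dzijg fnyal silys kxfd
Hunk 3: at line 11 remove [fnyal] add [hpwb,zmb,wxapk] -> 16 lines: hsdr qxj xsbs fiij vhozx wqbs ggznj viakc ruxfz awh dzijg hpwb zmb wxapk silys kxfd

Answer: hsdr
qxj
xsbs
fiij
vhozx
wqbs
ggznj
viakc
ruxfz
awh
dzijg
hpwb
zmb
wxapk
silys
kxfd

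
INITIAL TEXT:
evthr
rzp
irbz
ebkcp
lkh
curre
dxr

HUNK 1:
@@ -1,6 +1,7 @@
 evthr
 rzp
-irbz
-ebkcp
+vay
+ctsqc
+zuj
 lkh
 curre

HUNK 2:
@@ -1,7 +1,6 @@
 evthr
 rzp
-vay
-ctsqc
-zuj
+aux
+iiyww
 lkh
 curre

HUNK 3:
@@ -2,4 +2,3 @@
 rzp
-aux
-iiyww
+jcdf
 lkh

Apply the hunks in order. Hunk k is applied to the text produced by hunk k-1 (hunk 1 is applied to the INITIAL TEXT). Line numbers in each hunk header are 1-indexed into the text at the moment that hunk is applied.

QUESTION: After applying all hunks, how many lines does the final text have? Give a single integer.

Answer: 6

Derivation:
Hunk 1: at line 1 remove [irbz,ebkcp] add [vay,ctsqc,zuj] -> 8 lines: evthr rzp vay ctsqc zuj lkh curre dxr
Hunk 2: at line 1 remove [vay,ctsqc,zuj] add [aux,iiyww] -> 7 lines: evthr rzp aux iiyww lkh curre dxr
Hunk 3: at line 2 remove [aux,iiyww] add [jcdf] -> 6 lines: evthr rzp jcdf lkh curre dxr
Final line count: 6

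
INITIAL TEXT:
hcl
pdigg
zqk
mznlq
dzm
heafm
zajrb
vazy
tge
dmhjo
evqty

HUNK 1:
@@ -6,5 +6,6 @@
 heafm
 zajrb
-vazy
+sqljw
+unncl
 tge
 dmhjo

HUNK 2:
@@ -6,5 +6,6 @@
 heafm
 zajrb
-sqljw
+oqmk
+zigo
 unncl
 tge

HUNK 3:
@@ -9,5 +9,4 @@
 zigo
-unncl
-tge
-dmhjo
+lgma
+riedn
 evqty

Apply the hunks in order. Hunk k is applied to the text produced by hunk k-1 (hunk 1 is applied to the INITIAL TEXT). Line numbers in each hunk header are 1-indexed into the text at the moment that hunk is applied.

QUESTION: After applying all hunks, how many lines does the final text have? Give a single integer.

Answer: 12

Derivation:
Hunk 1: at line 6 remove [vazy] add [sqljw,unncl] -> 12 lines: hcl pdigg zqk mznlq dzm heafm zajrb sqljw unncl tge dmhjo evqty
Hunk 2: at line 6 remove [sqljw] add [oqmk,zigo] -> 13 lines: hcl pdigg zqk mznlq dzm heafm zajrb oqmk zigo unncl tge dmhjo evqty
Hunk 3: at line 9 remove [unncl,tge,dmhjo] add [lgma,riedn] -> 12 lines: hcl pdigg zqk mznlq dzm heafm zajrb oqmk zigo lgma riedn evqty
Final line count: 12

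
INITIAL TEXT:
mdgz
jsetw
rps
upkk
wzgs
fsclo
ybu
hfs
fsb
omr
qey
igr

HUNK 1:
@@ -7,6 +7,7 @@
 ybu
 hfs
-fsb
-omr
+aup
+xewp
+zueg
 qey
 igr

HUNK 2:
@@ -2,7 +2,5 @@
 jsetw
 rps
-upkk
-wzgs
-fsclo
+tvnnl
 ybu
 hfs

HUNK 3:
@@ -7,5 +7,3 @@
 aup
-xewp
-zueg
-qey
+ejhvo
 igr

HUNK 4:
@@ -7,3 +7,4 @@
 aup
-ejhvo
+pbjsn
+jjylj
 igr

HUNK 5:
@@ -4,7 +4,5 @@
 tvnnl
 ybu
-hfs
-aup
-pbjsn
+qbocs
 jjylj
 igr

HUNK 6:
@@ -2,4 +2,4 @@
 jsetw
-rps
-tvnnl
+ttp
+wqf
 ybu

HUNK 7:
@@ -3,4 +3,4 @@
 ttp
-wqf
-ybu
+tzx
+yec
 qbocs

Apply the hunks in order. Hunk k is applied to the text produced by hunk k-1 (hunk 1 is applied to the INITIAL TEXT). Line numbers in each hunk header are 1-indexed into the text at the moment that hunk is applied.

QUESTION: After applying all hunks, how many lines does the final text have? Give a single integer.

Answer: 8

Derivation:
Hunk 1: at line 7 remove [fsb,omr] add [aup,xewp,zueg] -> 13 lines: mdgz jsetw rps upkk wzgs fsclo ybu hfs aup xewp zueg qey igr
Hunk 2: at line 2 remove [upkk,wzgs,fsclo] add [tvnnl] -> 11 lines: mdgz jsetw rps tvnnl ybu hfs aup xewp zueg qey igr
Hunk 3: at line 7 remove [xewp,zueg,qey] add [ejhvo] -> 9 lines: mdgz jsetw rps tvnnl ybu hfs aup ejhvo igr
Hunk 4: at line 7 remove [ejhvo] add [pbjsn,jjylj] -> 10 lines: mdgz jsetw rps tvnnl ybu hfs aup pbjsn jjylj igr
Hunk 5: at line 4 remove [hfs,aup,pbjsn] add [qbocs] -> 8 lines: mdgz jsetw rps tvnnl ybu qbocs jjylj igr
Hunk 6: at line 2 remove [rps,tvnnl] add [ttp,wqf] -> 8 lines: mdgz jsetw ttp wqf ybu qbocs jjylj igr
Hunk 7: at line 3 remove [wqf,ybu] add [tzx,yec] -> 8 lines: mdgz jsetw ttp tzx yec qbocs jjylj igr
Final line count: 8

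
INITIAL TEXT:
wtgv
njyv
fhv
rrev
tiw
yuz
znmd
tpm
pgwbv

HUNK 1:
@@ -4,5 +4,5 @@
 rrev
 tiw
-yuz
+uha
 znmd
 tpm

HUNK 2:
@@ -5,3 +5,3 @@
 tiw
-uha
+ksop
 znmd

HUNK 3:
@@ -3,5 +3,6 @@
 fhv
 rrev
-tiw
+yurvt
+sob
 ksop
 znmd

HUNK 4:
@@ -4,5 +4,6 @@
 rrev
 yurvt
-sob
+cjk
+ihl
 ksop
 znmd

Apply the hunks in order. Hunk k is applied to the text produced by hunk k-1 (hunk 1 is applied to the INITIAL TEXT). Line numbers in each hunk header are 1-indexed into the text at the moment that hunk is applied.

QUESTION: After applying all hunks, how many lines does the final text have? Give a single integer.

Answer: 11

Derivation:
Hunk 1: at line 4 remove [yuz] add [uha] -> 9 lines: wtgv njyv fhv rrev tiw uha znmd tpm pgwbv
Hunk 2: at line 5 remove [uha] add [ksop] -> 9 lines: wtgv njyv fhv rrev tiw ksop znmd tpm pgwbv
Hunk 3: at line 3 remove [tiw] add [yurvt,sob] -> 10 lines: wtgv njyv fhv rrev yurvt sob ksop znmd tpm pgwbv
Hunk 4: at line 4 remove [sob] add [cjk,ihl] -> 11 lines: wtgv njyv fhv rrev yurvt cjk ihl ksop znmd tpm pgwbv
Final line count: 11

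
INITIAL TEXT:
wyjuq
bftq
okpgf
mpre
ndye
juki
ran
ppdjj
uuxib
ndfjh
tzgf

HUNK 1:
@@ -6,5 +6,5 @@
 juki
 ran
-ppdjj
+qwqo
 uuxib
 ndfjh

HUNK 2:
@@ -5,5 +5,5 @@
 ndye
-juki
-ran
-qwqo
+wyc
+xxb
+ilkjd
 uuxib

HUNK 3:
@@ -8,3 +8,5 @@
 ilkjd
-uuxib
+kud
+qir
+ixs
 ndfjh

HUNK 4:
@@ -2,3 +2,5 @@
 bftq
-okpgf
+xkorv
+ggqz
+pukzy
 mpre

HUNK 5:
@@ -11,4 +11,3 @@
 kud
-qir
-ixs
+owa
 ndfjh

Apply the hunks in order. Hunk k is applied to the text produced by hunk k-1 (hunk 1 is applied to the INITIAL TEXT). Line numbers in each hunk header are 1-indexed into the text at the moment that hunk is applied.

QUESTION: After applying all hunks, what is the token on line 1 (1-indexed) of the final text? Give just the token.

Answer: wyjuq

Derivation:
Hunk 1: at line 6 remove [ppdjj] add [qwqo] -> 11 lines: wyjuq bftq okpgf mpre ndye juki ran qwqo uuxib ndfjh tzgf
Hunk 2: at line 5 remove [juki,ran,qwqo] add [wyc,xxb,ilkjd] -> 11 lines: wyjuq bftq okpgf mpre ndye wyc xxb ilkjd uuxib ndfjh tzgf
Hunk 3: at line 8 remove [uuxib] add [kud,qir,ixs] -> 13 lines: wyjuq bftq okpgf mpre ndye wyc xxb ilkjd kud qir ixs ndfjh tzgf
Hunk 4: at line 2 remove [okpgf] add [xkorv,ggqz,pukzy] -> 15 lines: wyjuq bftq xkorv ggqz pukzy mpre ndye wyc xxb ilkjd kud qir ixs ndfjh tzgf
Hunk 5: at line 11 remove [qir,ixs] add [owa] -> 14 lines: wyjuq bftq xkorv ggqz pukzy mpre ndye wyc xxb ilkjd kud owa ndfjh tzgf
Final line 1: wyjuq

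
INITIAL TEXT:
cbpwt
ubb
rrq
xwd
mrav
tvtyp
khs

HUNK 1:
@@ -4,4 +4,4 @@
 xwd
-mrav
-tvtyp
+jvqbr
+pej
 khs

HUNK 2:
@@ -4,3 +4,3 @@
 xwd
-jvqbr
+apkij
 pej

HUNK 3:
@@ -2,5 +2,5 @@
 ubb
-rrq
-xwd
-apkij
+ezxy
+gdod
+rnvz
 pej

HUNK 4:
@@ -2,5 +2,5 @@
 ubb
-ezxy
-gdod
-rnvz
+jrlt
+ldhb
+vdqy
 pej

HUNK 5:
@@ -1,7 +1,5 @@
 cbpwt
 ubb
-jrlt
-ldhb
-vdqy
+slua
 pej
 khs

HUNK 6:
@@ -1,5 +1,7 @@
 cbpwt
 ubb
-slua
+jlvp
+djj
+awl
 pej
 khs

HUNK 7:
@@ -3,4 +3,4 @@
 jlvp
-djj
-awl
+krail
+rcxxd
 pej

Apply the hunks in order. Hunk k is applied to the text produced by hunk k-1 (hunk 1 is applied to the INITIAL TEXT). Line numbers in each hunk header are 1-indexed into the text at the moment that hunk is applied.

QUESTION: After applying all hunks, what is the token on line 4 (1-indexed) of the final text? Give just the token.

Hunk 1: at line 4 remove [mrav,tvtyp] add [jvqbr,pej] -> 7 lines: cbpwt ubb rrq xwd jvqbr pej khs
Hunk 2: at line 4 remove [jvqbr] add [apkij] -> 7 lines: cbpwt ubb rrq xwd apkij pej khs
Hunk 3: at line 2 remove [rrq,xwd,apkij] add [ezxy,gdod,rnvz] -> 7 lines: cbpwt ubb ezxy gdod rnvz pej khs
Hunk 4: at line 2 remove [ezxy,gdod,rnvz] add [jrlt,ldhb,vdqy] -> 7 lines: cbpwt ubb jrlt ldhb vdqy pej khs
Hunk 5: at line 1 remove [jrlt,ldhb,vdqy] add [slua] -> 5 lines: cbpwt ubb slua pej khs
Hunk 6: at line 1 remove [slua] add [jlvp,djj,awl] -> 7 lines: cbpwt ubb jlvp djj awl pej khs
Hunk 7: at line 3 remove [djj,awl] add [krail,rcxxd] -> 7 lines: cbpwt ubb jlvp krail rcxxd pej khs
Final line 4: krail

Answer: krail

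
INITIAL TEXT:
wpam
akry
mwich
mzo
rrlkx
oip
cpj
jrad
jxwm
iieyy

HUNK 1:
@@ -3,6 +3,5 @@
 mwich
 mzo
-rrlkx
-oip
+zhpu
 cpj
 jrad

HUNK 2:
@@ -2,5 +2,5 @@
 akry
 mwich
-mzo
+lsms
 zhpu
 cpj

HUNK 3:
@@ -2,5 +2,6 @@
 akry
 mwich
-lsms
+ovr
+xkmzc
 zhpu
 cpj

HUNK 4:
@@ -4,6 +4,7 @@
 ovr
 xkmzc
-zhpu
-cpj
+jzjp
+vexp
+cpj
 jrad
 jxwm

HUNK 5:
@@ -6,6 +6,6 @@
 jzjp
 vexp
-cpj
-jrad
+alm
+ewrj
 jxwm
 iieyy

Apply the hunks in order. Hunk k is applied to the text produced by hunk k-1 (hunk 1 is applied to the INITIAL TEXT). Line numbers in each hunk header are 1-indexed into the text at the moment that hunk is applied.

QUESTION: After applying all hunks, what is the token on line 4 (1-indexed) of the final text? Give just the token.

Hunk 1: at line 3 remove [rrlkx,oip] add [zhpu] -> 9 lines: wpam akry mwich mzo zhpu cpj jrad jxwm iieyy
Hunk 2: at line 2 remove [mzo] add [lsms] -> 9 lines: wpam akry mwich lsms zhpu cpj jrad jxwm iieyy
Hunk 3: at line 2 remove [lsms] add [ovr,xkmzc] -> 10 lines: wpam akry mwich ovr xkmzc zhpu cpj jrad jxwm iieyy
Hunk 4: at line 4 remove [zhpu,cpj] add [jzjp,vexp,cpj] -> 11 lines: wpam akry mwich ovr xkmzc jzjp vexp cpj jrad jxwm iieyy
Hunk 5: at line 6 remove [cpj,jrad] add [alm,ewrj] -> 11 lines: wpam akry mwich ovr xkmzc jzjp vexp alm ewrj jxwm iieyy
Final line 4: ovr

Answer: ovr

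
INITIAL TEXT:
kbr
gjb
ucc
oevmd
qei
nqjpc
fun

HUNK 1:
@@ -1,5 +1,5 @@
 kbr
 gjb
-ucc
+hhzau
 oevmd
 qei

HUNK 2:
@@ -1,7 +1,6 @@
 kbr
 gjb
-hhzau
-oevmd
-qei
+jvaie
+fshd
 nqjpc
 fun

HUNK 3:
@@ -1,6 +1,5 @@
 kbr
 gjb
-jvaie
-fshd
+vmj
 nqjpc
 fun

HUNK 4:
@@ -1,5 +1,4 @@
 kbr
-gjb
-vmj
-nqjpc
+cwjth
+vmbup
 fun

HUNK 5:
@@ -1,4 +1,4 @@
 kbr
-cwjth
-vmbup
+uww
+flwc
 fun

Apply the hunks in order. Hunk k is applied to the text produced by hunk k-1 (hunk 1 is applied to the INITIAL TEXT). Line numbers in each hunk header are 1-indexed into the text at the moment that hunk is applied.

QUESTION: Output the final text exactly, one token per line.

Hunk 1: at line 1 remove [ucc] add [hhzau] -> 7 lines: kbr gjb hhzau oevmd qei nqjpc fun
Hunk 2: at line 1 remove [hhzau,oevmd,qei] add [jvaie,fshd] -> 6 lines: kbr gjb jvaie fshd nqjpc fun
Hunk 3: at line 1 remove [jvaie,fshd] add [vmj] -> 5 lines: kbr gjb vmj nqjpc fun
Hunk 4: at line 1 remove [gjb,vmj,nqjpc] add [cwjth,vmbup] -> 4 lines: kbr cwjth vmbup fun
Hunk 5: at line 1 remove [cwjth,vmbup] add [uww,flwc] -> 4 lines: kbr uww flwc fun

Answer: kbr
uww
flwc
fun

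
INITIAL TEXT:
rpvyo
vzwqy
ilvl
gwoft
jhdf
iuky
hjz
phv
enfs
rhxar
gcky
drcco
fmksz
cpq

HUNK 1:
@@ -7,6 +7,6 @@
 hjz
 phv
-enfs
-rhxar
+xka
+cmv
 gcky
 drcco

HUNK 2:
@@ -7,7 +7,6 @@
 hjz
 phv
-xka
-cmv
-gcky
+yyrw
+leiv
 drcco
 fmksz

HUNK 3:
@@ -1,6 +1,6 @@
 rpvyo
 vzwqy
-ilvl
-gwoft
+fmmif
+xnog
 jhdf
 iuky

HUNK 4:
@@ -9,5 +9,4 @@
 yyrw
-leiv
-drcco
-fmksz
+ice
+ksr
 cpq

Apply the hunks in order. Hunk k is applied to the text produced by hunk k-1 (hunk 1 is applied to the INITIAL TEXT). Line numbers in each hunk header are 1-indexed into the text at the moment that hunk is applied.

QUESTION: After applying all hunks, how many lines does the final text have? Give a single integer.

Hunk 1: at line 7 remove [enfs,rhxar] add [xka,cmv] -> 14 lines: rpvyo vzwqy ilvl gwoft jhdf iuky hjz phv xka cmv gcky drcco fmksz cpq
Hunk 2: at line 7 remove [xka,cmv,gcky] add [yyrw,leiv] -> 13 lines: rpvyo vzwqy ilvl gwoft jhdf iuky hjz phv yyrw leiv drcco fmksz cpq
Hunk 3: at line 1 remove [ilvl,gwoft] add [fmmif,xnog] -> 13 lines: rpvyo vzwqy fmmif xnog jhdf iuky hjz phv yyrw leiv drcco fmksz cpq
Hunk 4: at line 9 remove [leiv,drcco,fmksz] add [ice,ksr] -> 12 lines: rpvyo vzwqy fmmif xnog jhdf iuky hjz phv yyrw ice ksr cpq
Final line count: 12

Answer: 12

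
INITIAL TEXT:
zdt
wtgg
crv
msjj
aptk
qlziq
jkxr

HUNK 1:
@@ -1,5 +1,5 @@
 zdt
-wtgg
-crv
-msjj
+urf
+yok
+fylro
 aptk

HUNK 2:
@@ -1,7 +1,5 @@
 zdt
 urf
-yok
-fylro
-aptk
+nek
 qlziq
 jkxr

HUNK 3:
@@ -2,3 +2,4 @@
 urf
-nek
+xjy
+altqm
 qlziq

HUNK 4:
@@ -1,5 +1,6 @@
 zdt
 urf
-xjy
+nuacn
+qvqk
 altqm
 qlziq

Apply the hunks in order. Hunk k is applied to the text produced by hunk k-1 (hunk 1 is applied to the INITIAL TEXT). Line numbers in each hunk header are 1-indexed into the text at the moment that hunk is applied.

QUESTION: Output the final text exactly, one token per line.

Hunk 1: at line 1 remove [wtgg,crv,msjj] add [urf,yok,fylro] -> 7 lines: zdt urf yok fylro aptk qlziq jkxr
Hunk 2: at line 1 remove [yok,fylro,aptk] add [nek] -> 5 lines: zdt urf nek qlziq jkxr
Hunk 3: at line 2 remove [nek] add [xjy,altqm] -> 6 lines: zdt urf xjy altqm qlziq jkxr
Hunk 4: at line 1 remove [xjy] add [nuacn,qvqk] -> 7 lines: zdt urf nuacn qvqk altqm qlziq jkxr

Answer: zdt
urf
nuacn
qvqk
altqm
qlziq
jkxr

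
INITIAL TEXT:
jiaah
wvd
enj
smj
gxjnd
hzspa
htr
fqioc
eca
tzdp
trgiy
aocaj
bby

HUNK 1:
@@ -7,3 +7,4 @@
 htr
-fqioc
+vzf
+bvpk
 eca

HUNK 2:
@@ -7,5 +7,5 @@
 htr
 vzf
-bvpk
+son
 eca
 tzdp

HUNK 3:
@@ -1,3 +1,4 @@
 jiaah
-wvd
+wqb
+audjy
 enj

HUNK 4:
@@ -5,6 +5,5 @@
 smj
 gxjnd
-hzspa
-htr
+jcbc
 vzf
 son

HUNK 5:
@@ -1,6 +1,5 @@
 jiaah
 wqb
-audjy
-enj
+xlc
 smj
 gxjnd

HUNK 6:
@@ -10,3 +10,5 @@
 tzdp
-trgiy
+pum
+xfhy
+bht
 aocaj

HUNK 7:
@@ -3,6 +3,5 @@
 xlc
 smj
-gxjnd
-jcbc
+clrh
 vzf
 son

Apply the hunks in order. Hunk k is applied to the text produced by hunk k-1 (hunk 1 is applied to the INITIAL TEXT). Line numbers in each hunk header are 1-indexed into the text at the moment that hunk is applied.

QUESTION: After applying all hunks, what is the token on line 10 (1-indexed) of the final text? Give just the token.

Answer: pum

Derivation:
Hunk 1: at line 7 remove [fqioc] add [vzf,bvpk] -> 14 lines: jiaah wvd enj smj gxjnd hzspa htr vzf bvpk eca tzdp trgiy aocaj bby
Hunk 2: at line 7 remove [bvpk] add [son] -> 14 lines: jiaah wvd enj smj gxjnd hzspa htr vzf son eca tzdp trgiy aocaj bby
Hunk 3: at line 1 remove [wvd] add [wqb,audjy] -> 15 lines: jiaah wqb audjy enj smj gxjnd hzspa htr vzf son eca tzdp trgiy aocaj bby
Hunk 4: at line 5 remove [hzspa,htr] add [jcbc] -> 14 lines: jiaah wqb audjy enj smj gxjnd jcbc vzf son eca tzdp trgiy aocaj bby
Hunk 5: at line 1 remove [audjy,enj] add [xlc] -> 13 lines: jiaah wqb xlc smj gxjnd jcbc vzf son eca tzdp trgiy aocaj bby
Hunk 6: at line 10 remove [trgiy] add [pum,xfhy,bht] -> 15 lines: jiaah wqb xlc smj gxjnd jcbc vzf son eca tzdp pum xfhy bht aocaj bby
Hunk 7: at line 3 remove [gxjnd,jcbc] add [clrh] -> 14 lines: jiaah wqb xlc smj clrh vzf son eca tzdp pum xfhy bht aocaj bby
Final line 10: pum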